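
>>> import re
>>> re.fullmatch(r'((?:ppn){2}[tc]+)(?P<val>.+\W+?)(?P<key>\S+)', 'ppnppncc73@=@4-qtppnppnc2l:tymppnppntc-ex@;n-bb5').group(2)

'73@=@4-qtppnppnc2l:tymppnppntc-ex@;n-'

The match spans [0:48] → 'ppnppncc73@=@4-qtppnppnc2l:tymppnppntc-ex@;n-bb5'.
Captured: group 1 = 'ppnppncc', group 2 = '73@=@4-qtppnppnc2l:tymppnppntc-ex@;n-', group 3 = 'bb5'.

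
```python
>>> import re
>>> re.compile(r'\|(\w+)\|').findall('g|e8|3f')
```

Walking the string: at [1:5] match '|e8|', group 1 = 'e8'.
`findall` collects group 1 from the one match (1 total).

['e8']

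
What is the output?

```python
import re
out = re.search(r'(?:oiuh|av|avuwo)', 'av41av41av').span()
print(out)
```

(0, 2)

The match spans [0:2] → 'av'.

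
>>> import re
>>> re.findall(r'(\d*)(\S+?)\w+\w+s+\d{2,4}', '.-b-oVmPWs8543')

[('', '.-b-')]

With 2 capturing groups, `findall` returns a 2-tuple per match.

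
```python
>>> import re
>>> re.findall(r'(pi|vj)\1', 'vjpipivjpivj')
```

['pi']

`\1` has to match the exact text group 1 already captured.
Because there's exactly one group, `findall` drops the full match and keeps group 1 from the one hit.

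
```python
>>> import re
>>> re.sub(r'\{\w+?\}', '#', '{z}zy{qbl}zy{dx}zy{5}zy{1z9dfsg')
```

'#zy#zy#zy#zy{1z9dfsg'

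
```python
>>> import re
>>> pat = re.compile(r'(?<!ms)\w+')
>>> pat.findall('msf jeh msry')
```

The negative lookahead/lookbehind blocks any match where the forbidden context is present.
Since nothing is captured, `findall` lists the 3 matched substrings directly.

['msf', 'jeh', 'msry']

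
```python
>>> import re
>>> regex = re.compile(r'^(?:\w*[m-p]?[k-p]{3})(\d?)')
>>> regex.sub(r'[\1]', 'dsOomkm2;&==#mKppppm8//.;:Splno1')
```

'[2];&==#mKppppm8//.;:Splno1'

This matches anchored at the start of the string; then zero or more of a word character, then optionally a character in [m-p], then exactly 3 of a character in [k-p] (non-capturing group); then optionally a digit (captured).
Matches: at [0:8] → 'dsOomkm2'.
Each match is replaced using the text its own group 1 captured.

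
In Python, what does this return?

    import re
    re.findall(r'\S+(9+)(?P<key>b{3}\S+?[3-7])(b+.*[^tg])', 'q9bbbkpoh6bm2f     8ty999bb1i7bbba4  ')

[('9', 'bbbkpoh6', 'bm2f     8ty999bb1i7bbba4  ')]

The pattern matches one or more of a non-whitespace character; then one or more of a literal '9' (captured); then exactly 3 of the literal 'b', then one or more of a non-whitespace character (lazy), then a character in [3-7] (captured as 'key'); then one or more of a literal 'b', then zero or more of any character, then any character except [tg] (captured).
Scanning left to right: at [0:37] match 'q9bbbkpoh6bm2f     8ty999bb1i7bbba4  ', groups = ('9', 'bbbkpoh6', 'bm2f     8ty999bb1i7bbba4  ').
Multiple groups make `findall` return tuples — one 3-tuple for the one match.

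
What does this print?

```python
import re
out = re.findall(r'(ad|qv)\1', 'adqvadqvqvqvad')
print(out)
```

After group 1 captures some text, `\1` only succeeds where that same text appears again.
`findall` collects group 1 from the one match (1 total).

['qv']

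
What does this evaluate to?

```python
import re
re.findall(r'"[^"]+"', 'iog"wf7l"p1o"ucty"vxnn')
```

['"wf7l"', '"ucty"']

Walking the string: at [3:9] → '"wf7l"'; at [12:18] → '"ucty"'.
Since nothing is captured, `findall` lists the 2 matched substrings directly.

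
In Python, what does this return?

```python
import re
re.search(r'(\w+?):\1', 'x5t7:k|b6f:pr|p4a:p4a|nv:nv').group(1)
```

'p4a'

`\1` has to match the exact text group 1 already captured.
`search` walks the string left to right and returns the first match it finds.
The match spans [14:21] → 'p4a:p4a'.
Captured: group 1 = 'p4a'.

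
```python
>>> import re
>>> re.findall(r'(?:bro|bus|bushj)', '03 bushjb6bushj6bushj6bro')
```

['bus', 'bus', 'bus', 'bro']

Alternation isn't longest-match — the leftmost alternative that fits at this position is chosen.
Since nothing is captured, `findall` lists the 4 matched substrings directly.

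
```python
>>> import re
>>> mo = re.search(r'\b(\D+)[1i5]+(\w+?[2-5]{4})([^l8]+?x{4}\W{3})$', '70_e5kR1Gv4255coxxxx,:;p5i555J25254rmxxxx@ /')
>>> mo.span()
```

The match spans [20:44] → ',:;p5i555J25254rmxxxx@ /'.

(20, 44)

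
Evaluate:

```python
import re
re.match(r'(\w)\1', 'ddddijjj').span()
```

(0, 2)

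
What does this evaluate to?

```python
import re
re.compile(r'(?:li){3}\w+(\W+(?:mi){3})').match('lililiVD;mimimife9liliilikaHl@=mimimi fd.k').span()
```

(0, 15)

The pattern matches the literal 'li' repeated 3 times, then one or more of a word character; then one or more of a non-word character, then the literal 'mi' repeated 3 times (captured).
`re.match` only tries the pattern at the start of the string.
The match spans [0:15] → 'lililiVD;mimimi'.
Captured: group 1 = ';mimimi'.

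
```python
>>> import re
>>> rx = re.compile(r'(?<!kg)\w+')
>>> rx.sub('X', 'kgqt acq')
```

A negative assertion filters positions out without eating any characters.
Every occurrence is swapped for 'X'.

'X X'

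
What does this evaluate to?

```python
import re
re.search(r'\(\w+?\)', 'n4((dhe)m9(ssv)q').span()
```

The match spans [3:8] → '(dhe)'.

(3, 8)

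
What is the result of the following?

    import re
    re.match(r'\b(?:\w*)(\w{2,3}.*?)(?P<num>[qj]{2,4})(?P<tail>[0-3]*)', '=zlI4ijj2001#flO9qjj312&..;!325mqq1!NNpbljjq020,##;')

This matches a word boundary (`\b`, zero-width); then zero or more of a word character (non-capturing group); then 2 to 3 of a word character, then zero or more of any character (lazy) (captured); then 2 to 4 of one of [qj] (captured as 'num'); then zero or more of a character in [0-3] (captured as 'tail').
`re.match` only tries the pattern at the start of the string.
Here the string doesn't start with a match, so the call returns None.

None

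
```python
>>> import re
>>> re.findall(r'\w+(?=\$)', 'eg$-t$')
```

Because the assertion is zero-width, the text it checks is not consumed and won't appear in the result.
Since nothing is captured, `findall` lists the 2 matched substrings directly.

['eg', 't']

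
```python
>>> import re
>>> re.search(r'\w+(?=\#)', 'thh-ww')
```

Lookahead/lookbehind check context without consuming it, so the matched span excludes the asserted characters.
Here the pattern never matches, so the call returns None.

None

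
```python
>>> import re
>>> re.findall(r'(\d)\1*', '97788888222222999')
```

['9', '7', '8', '2', '9']

`\1` is not a pattern — it's the concrete string captured by group 1, re-applied verbatim.
Because there's exactly one group, `findall` drops the full match and keeps group 1 from each hit.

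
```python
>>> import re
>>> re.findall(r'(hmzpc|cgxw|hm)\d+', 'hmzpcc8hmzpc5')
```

['hmzpc']

Because there's exactly one group, `findall` drops the full match and keeps group 1 from the one hit.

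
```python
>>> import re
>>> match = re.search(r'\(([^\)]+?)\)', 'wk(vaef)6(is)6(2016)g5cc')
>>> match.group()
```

'(vaef)'

`re.search` tries every starting position until one works.
The match spans [2:8] → '(vaef)'.
Captured: group 1 = 'vaef'.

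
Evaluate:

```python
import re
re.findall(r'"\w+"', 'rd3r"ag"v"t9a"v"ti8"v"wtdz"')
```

['"ag"', '"t9a"', '"ti8"', '"wtdz"']

Scanning left to right: at [4:8] → '"ag"'; at [9:14] → '"t9a"'; at [15:20] → '"ti8"'; at [21:27] → '"wtdz"'.
Since nothing is captured, `findall` lists the 4 matched substrings directly.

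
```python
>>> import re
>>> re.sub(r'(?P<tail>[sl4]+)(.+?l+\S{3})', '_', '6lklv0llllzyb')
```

'6__'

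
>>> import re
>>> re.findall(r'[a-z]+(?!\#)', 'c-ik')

`(?!…)`/`(?<!…)` only lets a position through if the neighbouring text does NOT match; no characters are consumed.
No capturing groups, so `findall` returns the 2 full match strings.

['c', 'ik']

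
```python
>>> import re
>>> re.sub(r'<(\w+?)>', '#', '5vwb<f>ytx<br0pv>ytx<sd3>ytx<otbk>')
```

Every occurrence is swapped for '#'.

'5vwb#ytx#ytx#ytx#'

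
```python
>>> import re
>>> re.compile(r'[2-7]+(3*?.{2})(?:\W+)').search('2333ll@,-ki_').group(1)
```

The match spans [0:9] → '2333ll@,-'.
Captured: group 1 = 'll'.

'll'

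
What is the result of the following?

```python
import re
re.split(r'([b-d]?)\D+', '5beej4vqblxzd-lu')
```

['5', 'b', '4', '', '']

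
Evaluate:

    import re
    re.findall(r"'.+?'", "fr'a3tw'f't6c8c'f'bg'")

The `?` after the quantifier makes it lazy — it takes as little as possible before letting the rest of the pattern try.
No capturing groups, so `findall` returns the 3 full match strings.

["'a3tw'", "'t6c8c'", "'bg'"]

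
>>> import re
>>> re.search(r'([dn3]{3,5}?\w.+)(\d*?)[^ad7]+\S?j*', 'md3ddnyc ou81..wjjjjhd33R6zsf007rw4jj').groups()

Pattern: 3 to 5 of one of [dn3] (lazy), then a word character, then one or more of any character (captured); then zero or more of a digit (lazy) (captured); then one or more of any character except [ad7], then optionally a non-whitespace character, then zero or more of the literal 'j'.
`re.search` scans for the first position where the pattern succeeds.
The match spans [1:37] → 'd3ddnyc ou81..wjjjjhd33R6zsf007rw4jj'.
Captured: group 1 = 'd3ddnyc ou81..wjjjjhd33R6zsf007rw4j', group 2 = ''.

('d3ddnyc ou81..wjjjjhd33R6zsf007rw4j', '')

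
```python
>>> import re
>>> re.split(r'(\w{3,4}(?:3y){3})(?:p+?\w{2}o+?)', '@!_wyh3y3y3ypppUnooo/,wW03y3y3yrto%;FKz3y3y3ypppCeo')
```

Pattern: 3 to 4 of a word character, then the literal '3y' repeated 3 times (captured); then one or more of a literal 'p' (lazy), then exactly 2 of a word character, then one or more of the literal 'o' (lazy) (non-capturing group).
Because the quantifier is non-greedy, it stops expanding at the earliest point where the rest of the pattern can succeed.
Matches to split on: at [2:18] → '_wyh3y3y3ypppUno'; at [36:51] → 'FKz3y3y3ypppCeo'.
Because the pattern has a capturing group, `split` also inserts each captured text between the pieces.

['@!', '_wyh3y3y3y', 'oo/,wW03y3y3yrto%;', 'FKz3y3y3y', '']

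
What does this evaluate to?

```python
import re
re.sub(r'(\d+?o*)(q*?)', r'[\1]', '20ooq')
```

This matches one or more of a digit (lazy), then zero or more of the literal 'o' (captured); then zero or more of a literal 'q' (lazy) (captured).
Matches: at [0:1] → '2'; at [1:4] → '0oo'.
`\1` in the replacement pulls in group 1's text for each match.

'[2][0oo]q'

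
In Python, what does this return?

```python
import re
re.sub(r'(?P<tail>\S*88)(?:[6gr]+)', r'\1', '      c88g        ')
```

The pattern matches zero or more of a non-whitespace character, then the literal '88' (captured as 'tail'); then one or more of one of [6gr] (non-capturing group).
Matches: at [6:10] → 'c88g'.
The replacement refers to a captured group, so each match is rewritten using its own captured text.

'      c88        '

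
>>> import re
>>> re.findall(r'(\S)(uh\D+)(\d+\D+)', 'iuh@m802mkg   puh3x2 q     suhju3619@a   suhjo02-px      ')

[('i', 'uh@m', '802mkg   puh'), ('s', 'uhju', '3619@a   suhjo')]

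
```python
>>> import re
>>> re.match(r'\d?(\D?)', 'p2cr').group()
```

'p'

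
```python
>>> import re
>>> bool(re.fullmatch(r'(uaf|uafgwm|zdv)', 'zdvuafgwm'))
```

For `fullmatch`, every character of the input must be accounted for by the pattern.
Here the pattern can't cover the whole string, so the call returns None, and `bool(None)` is False.

False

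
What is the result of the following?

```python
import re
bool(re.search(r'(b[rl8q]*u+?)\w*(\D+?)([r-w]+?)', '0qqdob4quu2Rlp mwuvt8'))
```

False

Pattern: the literal 'b', then zero or more of one of [rl8q], then one or more of a literal 'u' (lazy) (captured); then zero or more of a word character; then one or more of a non-digit (lazy) (captured); then one or more of a character in [r-w] (lazy) (captured).
Here the pattern never matches, so the call returns None, and `bool(None)` is False.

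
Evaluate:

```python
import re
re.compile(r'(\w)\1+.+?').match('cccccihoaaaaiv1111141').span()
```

(0, 6)

The backreference `\1` re-matches whatever the first group consumed, character for character.
`re.match` only tries the pattern at the start of the string.
The match spans [0:6] → 'ccccci'.
Captured: group 1 = 'c'.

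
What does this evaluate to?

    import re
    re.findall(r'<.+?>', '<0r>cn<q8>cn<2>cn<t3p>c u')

Lazy quantifiers expand one character at a time until the remainder of the pattern can match.
With no groups in the pattern, `findall` gives back each whole match — 4 here.

['<0r>', '<q8>', '<2>', '<t3p>']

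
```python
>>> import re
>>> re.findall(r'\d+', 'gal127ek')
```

This matches one or more of a digit.
Walking the string: at [3:6] → '127'.
Since nothing is captured, `findall` lists the 1 matched substring directly.

['127']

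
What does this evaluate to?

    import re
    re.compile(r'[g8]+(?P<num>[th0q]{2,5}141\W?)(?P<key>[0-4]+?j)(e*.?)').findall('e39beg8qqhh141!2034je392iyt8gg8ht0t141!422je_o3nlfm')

[('qqhh141!', '2034j', 'e3'), ('ht0t141!', '422j', 'e_')]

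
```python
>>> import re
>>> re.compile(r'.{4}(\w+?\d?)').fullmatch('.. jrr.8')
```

None

Pattern: exactly 4 of any character; then one or more of a word character (lazy), then optionally a digit (captured).
`fullmatch` succeeds only if the pattern covers the string from start to end.
Here there's no way to consume every character, so the call returns None.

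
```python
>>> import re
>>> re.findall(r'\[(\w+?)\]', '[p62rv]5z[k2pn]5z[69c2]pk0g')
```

['p62rv', 'k2pn', '69c2']

Matches: at [0:7] match '[p62rv]', group 1 = 'p62rv'; at [9:15] match '[k2pn]', group 1 = 'k2pn'; at [17:23] match '[69c2]', group 1 = '69c2'.
With a single group, `findall` returns only what that group captured — 3 items.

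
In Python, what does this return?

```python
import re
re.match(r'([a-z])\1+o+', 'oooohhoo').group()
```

'oooo'

`\1` has to match the exact text group 1 already captured.
`re.match` won't scan ahead — the pattern has to work from the very first character.
The match spans [0:4] → 'oooo'.
Captured: group 1 = 'o'.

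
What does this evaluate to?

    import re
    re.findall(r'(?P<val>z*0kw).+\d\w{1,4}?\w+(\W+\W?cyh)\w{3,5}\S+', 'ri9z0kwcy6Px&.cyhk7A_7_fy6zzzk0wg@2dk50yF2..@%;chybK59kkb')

[('z0kw', '&.cyh')]

With 2 capturing groups, `findall` returns a 2-tuple per match.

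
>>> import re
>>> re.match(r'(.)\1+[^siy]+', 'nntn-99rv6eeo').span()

(0, 13)

A backreference is literal: `\1` must see the identical characters the first group matched.
`re.match` won't scan ahead — the pattern has to work from the very first character.
The match spans [0:13] → 'nntn-99rv6eeo'.
Captured: group 1 = 'n'.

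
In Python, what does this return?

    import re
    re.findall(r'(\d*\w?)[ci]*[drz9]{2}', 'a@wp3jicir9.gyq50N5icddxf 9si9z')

['3j', '5i', '9s']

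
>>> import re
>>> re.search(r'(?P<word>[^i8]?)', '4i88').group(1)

'4'

The match spans [0:1] → '4'.
Captured: group 1 = '4'.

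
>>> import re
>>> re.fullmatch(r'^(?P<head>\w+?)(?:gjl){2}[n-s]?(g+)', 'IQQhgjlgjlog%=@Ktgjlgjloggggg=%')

None

`re.fullmatch` requires the pattern to consume the entire string.
Here the string isn't matched end-to-end, so the call returns None.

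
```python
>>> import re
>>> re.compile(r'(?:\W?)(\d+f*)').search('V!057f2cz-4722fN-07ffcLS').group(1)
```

'057f'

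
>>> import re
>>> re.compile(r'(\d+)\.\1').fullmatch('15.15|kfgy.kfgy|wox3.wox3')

None

`re.fullmatch` requires the pattern to consume the entire string.
Here the string isn't matched end-to-end, so the call returns None.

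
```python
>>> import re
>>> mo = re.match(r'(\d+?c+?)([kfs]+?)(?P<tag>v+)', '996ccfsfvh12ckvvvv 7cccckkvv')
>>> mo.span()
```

`re.match` won't scan ahead — the pattern has to work from the very first character.
The match spans [0:9] → '996ccfsfv'.

(0, 9)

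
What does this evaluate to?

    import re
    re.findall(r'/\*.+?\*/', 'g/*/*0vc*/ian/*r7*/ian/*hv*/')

['/*/*0vc*/', '/*r7*/', '/*hv*/']

Matches: at [1:10] → '/*/*0vc*/'; at [13:19] → '/*r7*/'; at [22:28] → '/*hv*/'.
No capturing groups, so `findall` returns the 3 full match strings.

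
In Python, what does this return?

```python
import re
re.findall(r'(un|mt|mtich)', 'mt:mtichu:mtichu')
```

['mt', 'mt', 'mt']

Branches in `(...|...)` are attempted left-to-right; the first branch that allows the whole pattern to succeed is taken.
Because there's exactly one group, `findall` drops the full match and keeps group 1 from each hit.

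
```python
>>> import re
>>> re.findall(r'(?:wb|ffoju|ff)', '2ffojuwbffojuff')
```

['ffoju', 'wb', 'ffoju', 'ff']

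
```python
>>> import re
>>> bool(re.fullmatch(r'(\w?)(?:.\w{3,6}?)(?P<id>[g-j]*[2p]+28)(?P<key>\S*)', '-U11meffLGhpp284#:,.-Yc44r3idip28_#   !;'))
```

`fullmatch` succeeds only if the pattern covers the string from start to end.
Here the pattern can't cover the whole string, so the call returns None, and `bool(None)` is False.

False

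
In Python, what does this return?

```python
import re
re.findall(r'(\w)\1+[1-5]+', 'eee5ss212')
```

A backreference is literal: `\1` must see the identical characters the first group matched.
Matches: at [0:4] match 'eee5', group 1 = 'e'; at [4:9] match 'ss212', group 1 = 's'.
Because there's exactly one group, `findall` drops the full match and keeps group 1 from each hit.

['e', 's']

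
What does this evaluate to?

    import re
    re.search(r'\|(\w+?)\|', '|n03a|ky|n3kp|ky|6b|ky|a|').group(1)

'n03a'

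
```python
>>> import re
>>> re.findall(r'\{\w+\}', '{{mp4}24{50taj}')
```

['{mp4}', '{50taj}']

Scanning left to right: at [1:6] → '{mp4}'; at [8:15] → '{50taj}'.
`findall` yields the raw match text (2 of them) because the pattern has no groups.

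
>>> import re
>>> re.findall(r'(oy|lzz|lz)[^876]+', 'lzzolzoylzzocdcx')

['lzz']

The regex engine tests alternatives in the order written; an earlier branch that matches wins even if a later one would match more.
One capturing group, so `findall` returns just the captured substring from the one match — 1 in all.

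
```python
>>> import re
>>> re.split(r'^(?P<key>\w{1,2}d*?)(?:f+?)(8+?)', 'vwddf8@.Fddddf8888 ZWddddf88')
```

['', 'vwdd', '8', '@.Fddddf8888 ZWddddf88']

Pattern: anchored at the start of the string; then 1 to 2 of a word character, then zero or more of the literal 'd' (lazy) (captured as 'key'); then one or more of a literal 'f' (lazy) (non-capturing group); then one or more of a literal '8' (lazy) (captured).
With a capturing group present, the delimiter's captured portion is kept in the result list.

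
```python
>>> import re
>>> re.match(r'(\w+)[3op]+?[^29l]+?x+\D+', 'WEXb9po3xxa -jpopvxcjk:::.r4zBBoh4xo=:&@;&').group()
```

'WEXb9po3xxa -jpopvxcjk:::.r'

Pattern: one or more of a word character (captured); then one or more of one of [3op] (lazy); then one or more of any character except [29l] (lazy); then one or more of a literal 'x', then one or more of a non-digit.
The `?` after the quantifier makes it lazy — it takes as little as possible before letting the rest of the pattern try.
With `match`, the pattern is implicitly anchored at the beginning.
The match spans [0:27] → 'WEXb9po3xxa -jpopvxcjk:::.r'.
Captured: group 1 = 'WEXb9po'.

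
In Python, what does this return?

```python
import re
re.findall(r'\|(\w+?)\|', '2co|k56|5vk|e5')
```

['k56']

Scanning left to right: at [3:8] match '|k56|', group 1 = 'k56'.
With a single group, `findall` returns only what that group captured — 1 item.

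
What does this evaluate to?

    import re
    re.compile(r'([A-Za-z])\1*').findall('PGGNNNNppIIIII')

The backreference `\1` re-matches whatever the first group consumed, character for character.
Matches: at [0:1] match 'P', group 1 = 'P'; at [1:3] match 'GG', group 1 = 'G'; at [3:7] match 'NNNN', group 1 = 'N'; at [7:9] match 'pp', group 1 = 'p'; at [9:14] match 'IIIII', group 1 = 'I'.
One capturing group, so `findall` returns just the captured substring from each match — 5 in all.

['P', 'G', 'N', 'p', 'I']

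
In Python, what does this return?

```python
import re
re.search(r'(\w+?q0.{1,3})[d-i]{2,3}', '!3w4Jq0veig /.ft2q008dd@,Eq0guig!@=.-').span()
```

The match spans [1:11] → '3w4Jq0veig'.

(1, 11)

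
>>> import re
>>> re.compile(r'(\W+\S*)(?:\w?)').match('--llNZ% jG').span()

`re.match` only tries the pattern at the start of the string.
The match spans [0:7] → '--llNZ%'.

(0, 7)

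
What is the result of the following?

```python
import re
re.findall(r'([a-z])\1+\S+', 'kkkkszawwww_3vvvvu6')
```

`\1` has to match the exact text group 1 already captured.
Scanning left to right: at [0:19] match 'kkkkszawwww_3vvvvu6', group 1 = 'k'.
With a single group, `findall` returns only what that group captured — 1 item.

['k']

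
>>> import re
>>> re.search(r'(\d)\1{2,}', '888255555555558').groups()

('8',)

The match spans [0:3] → '888'.
Captured: group 1 = '8'.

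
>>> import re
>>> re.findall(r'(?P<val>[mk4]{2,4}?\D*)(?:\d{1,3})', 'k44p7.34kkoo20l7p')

This matches 2 to 4 of one of [mk4] (lazy), then zero or more of a non-digit (captured as 'val'); then 1 to 3 of a digit (non-capturing group).
Scanning left to right: at [0:3] match 'k44', group 1 = 'k4'; at [7:14] match '4kkoo20', group 1 = '4kkoo'.
One capturing group, so `findall` returns just the captured substring from each match — 2 in all.

['k4', '4kkoo']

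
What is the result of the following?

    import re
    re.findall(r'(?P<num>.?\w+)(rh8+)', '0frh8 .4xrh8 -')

[('0f', 'rh8'), ('.4x', 'rh8')]

Pattern: optionally any character, then one or more of a word character (captured as 'num'); then the literal 'rh', then one or more of the literal '8' (captured).
Walking the string: at [0:5] match '0frh8', groups = ('0f', 'rh8'); at [6:12] match '.4xrh8', groups = ('.4x', 'rh8').
Multiple groups make `findall` return tuples — one 2-tuple for each match.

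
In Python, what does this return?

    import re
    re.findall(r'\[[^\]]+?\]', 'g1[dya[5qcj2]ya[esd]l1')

['[dya[5qcj2]', '[esd]']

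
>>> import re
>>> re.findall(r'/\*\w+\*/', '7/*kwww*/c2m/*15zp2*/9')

['/*kwww*/', '/*15zp2*/']

Since nothing is captured, `findall` lists the 2 matched substrings directly.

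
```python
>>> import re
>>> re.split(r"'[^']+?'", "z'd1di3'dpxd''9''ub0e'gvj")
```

['z', "dpxd'", '', 'gvj']

The string is cut at each match, leaving 4 pieces.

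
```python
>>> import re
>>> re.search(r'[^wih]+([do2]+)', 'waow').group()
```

'ao'

The match spans [1:3] → 'ao'.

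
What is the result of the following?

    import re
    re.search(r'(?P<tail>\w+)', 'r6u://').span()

The match spans [0:3] → 'r6u'.

(0, 3)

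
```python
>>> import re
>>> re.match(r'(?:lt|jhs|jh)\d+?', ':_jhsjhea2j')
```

None

With `match`, the pattern is implicitly anchored at the beginning.
Here the pattern fails at index 0, so the call returns None.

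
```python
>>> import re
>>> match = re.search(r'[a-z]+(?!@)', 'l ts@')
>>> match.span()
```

Because the assertion is negative and zero-width, positions next to the forbidden text are skipped.
`re.search` scans for the first position where the pattern succeeds.
The match spans [0:1] → 'l'.

(0, 1)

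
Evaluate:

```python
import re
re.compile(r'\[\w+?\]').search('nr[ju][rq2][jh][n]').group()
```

`search` walks the string left to right and returns the first match it finds.
The match spans [2:6] → '[ju]'.

'[ju]'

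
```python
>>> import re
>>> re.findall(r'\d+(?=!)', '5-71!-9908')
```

['71']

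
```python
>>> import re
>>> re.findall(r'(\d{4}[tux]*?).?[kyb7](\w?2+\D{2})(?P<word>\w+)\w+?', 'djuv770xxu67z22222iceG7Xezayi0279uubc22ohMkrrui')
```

[('0279u', 'c22oh', 'Mkrru')]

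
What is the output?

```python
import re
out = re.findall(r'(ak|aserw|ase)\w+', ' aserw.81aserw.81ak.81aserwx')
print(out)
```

Branches in `(...|...)` are attempted left-to-right; the first branch that allows the whole pattern to succeed is taken.
Walking the string: at [1:6] match 'aserw', group 1 = 'ase'; at [9:14] match 'aserw', group 1 = 'ase'; at [22:28] match 'aserwx', group 1 = 'aserw'.
Because there's exactly one group, `findall` drops the full match and keeps group 1 from each hit.

['ase', 'ase', 'aserw']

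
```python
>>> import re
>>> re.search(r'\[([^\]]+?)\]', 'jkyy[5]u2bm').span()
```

`search` walks the string left to right and returns the first match it finds.
The match spans [4:7] → '[5]'.
Captured: group 1 = '5'.

(4, 7)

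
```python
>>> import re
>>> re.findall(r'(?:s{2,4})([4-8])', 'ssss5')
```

Pattern: 2 to 4 of a literal 's' (non-capturing group); then a character in [4-8] (captured).
Walking the string: at [0:5] match 'ssss5', group 1 = '5'.
`findall` collects group 1 from the one match (1 total).

['5']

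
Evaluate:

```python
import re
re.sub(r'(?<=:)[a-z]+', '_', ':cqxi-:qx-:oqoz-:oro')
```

The positive lookaround only admits positions where the adjacent text matches; those characters stay outside the span.
Every occurrence is swapped for '_'.

':_-:_-:_-:_'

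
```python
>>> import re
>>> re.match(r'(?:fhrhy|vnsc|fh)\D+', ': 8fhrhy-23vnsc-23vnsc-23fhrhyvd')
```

None

`match` is anchored at position 0; if the pattern doesn't fit there, it returns None.
Here the string doesn't start with a match, so the call returns None.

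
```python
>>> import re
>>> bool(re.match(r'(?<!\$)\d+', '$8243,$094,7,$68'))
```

`(?!…)`/`(?<!…)` only lets a position through if the neighbouring text does NOT match; no characters are consumed.
`re.match` won't scan ahead — the pattern has to work from the very first character.
Here the string doesn't start with a match, so the call returns None, and `bool(None)` is False.

False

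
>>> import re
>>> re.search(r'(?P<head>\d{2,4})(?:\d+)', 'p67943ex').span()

(1, 6)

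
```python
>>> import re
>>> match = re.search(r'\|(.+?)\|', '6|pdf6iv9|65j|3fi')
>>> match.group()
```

A non-greedy quantifier consumes as few characters as it can — just enough that the remainder of the pattern still matches from where it stops; whatever follows it matches normally.
Unlike `match`, `search` isn't anchored — it looks for the pattern anywhere in the string.
The match spans [1:10] → '|pdf6iv9|'.
Captured: group 1 = 'pdf6iv9'.

'|pdf6iv9|'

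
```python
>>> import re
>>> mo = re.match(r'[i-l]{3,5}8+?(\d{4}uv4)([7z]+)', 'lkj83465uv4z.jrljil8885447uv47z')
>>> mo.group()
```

'lkj83465uv4z'

This matches 3 to 5 of a character in [i-l], then one or more of a literal '8' (lazy); then exactly 4 of a digit, then the literal 'uv4' (captured); then one or more of one of [7z] (captured).
`match` is anchored at position 0; if the pattern doesn't fit there, it returns None.
The match spans [0:12] → 'lkj83465uv4z'.
Captured: group 1 = '3465uv4', group 2 = 'z'.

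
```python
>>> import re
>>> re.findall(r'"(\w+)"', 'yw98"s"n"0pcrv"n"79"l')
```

['s', '0pcrv', '79']

Scanning left to right: at [4:7] match '"s"', group 1 = 's'; at [8:15] match '"0pcrv"', group 1 = '0pcrv'; at [16:20] match '"79"', group 1 = '79'.
With a single group, `findall` returns only what that group captured — 3 items.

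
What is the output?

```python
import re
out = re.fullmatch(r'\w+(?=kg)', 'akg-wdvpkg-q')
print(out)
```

The `(?=…)`/`(?<=…)` assertion just peeks at neighbouring text; it doesn't advance the match position.
`fullmatch` succeeds only if the pattern covers the string from start to end.
Here the pattern can't cover the whole string, so the call returns None.

None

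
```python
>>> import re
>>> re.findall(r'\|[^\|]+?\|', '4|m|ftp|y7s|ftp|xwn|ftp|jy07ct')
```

['|m|', '|y7s|', '|xwn|']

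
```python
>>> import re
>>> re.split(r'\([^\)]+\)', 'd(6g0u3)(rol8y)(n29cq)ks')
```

Matches to split on: at [1:8] → '(6g0u3)'; at [8:15] → '(rol8y)'; at [15:22] → '(n29cq)'.
Each match becomes a cut point; 4 segments remain.

['d', '', '', 'ks']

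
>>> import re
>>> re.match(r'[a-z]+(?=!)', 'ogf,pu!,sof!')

None

The `(?=…)`/`(?<=…)` assertion just peeks at neighbouring text; it doesn't advance the match position.
`re.match` won't scan ahead — the pattern has to work from the very first character.
Here the string doesn't start with a match, so the call returns None.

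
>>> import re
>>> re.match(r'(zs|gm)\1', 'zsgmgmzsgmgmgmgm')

`match` is anchored at position 0; if the pattern doesn't fit there, it returns None.
Here the string doesn't start with a match, so the call returns None.

None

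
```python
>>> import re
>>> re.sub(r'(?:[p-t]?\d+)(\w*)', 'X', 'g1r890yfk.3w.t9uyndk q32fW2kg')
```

'gX.X.X X'

This matches optionally a character in [p-t], then one or more of a digit (non-capturing group); then zero or more of a word character (captured).
Matches: at [1:9] → '1r890yfk'; at [10:12] → '3w'; at [13:20] → 't9uyndk'; at [21:29] → 'q32fW2kg'.
Every occurrence is swapped for 'X'.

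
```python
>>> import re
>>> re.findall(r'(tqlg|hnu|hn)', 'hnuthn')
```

Branches in `(...|...)` are attempted left-to-right; the first branch that allows the whole pattern to succeed is taken.
Matches: at [0:3] match 'hnu', group 1 = 'hnu'; at [4:6] match 'hn', group 1 = 'hn'.
With a single group, `findall` returns only what that group captured — 2 items.

['hnu', 'hn']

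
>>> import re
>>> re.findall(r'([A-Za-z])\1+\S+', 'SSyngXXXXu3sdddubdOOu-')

The backreference `\1` re-matches whatever the first group consumed, character for character.
Matches: at [0:22] match 'SSyngXXXXu3sdddubdOOu-', group 1 = 'S'.
`findall` collects group 1 from the one match (1 total).

['S']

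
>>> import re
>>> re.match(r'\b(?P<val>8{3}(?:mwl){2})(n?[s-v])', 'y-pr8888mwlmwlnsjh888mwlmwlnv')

None

The pattern matches a word boundary (`\b`, zero-width); then exactly 3 of the literal '8', then the literal 'mwl' repeated 2 times (captured as 'val'); then optionally the literal 'n', then a character in [s-v] (captured).
`match` is anchored at position 0; if the pattern doesn't fit there, it returns None.
Here the string doesn't start with a match, so the call returns None.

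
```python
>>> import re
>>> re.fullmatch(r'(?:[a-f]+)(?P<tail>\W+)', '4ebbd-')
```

This matches one or more of a character in [a-f] (non-capturing group); then one or more of a non-word character (captured as 'tail').
`re.fullmatch` is like wrapping the pattern in `^…$` (in single-line mode).
Here the pattern can't cover the whole string, so the call returns None.

None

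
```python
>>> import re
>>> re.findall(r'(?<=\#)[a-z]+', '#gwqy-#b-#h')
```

['gwqy', 'b', 'h']

The lookaround is zero-width — it requires the adjacent text to match without consuming it, so the asserted text isn't part of the match.
`findall` yields the raw match text (3 of them) because the pattern has no groups.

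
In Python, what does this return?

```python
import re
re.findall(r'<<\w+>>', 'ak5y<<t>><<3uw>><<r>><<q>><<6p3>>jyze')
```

Scanning left to right: at [4:9] → '<<t>>'; at [9:16] → '<<3uw>>'; at [16:21] → '<<r>>'; at [21:26] → '<<q>>'; at [26:33] → '<<6p3>>'.
`findall` yields the raw match text (5 of them) because the pattern has no groups.

['<<t>>', '<<3uw>>', '<<r>>', '<<q>>', '<<6p3>>']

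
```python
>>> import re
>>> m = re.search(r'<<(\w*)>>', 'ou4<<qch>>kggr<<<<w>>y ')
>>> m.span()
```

Unlike `match`, `search` isn't anchored — it looks for the pattern anywhere in the string.
The match spans [3:10] → '<<qch>>'.
Captured: group 1 = 'qch'.

(3, 10)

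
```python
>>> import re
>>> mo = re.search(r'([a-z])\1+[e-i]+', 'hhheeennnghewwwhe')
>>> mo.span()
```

A backreference is literal: `\1` must see the identical characters the first group matched.
Unlike `match`, `search` isn't anchored — it looks for the pattern anywhere in the string.
The match spans [0:6] → 'hhheee'.
Captured: group 1 = 'h'.

(0, 6)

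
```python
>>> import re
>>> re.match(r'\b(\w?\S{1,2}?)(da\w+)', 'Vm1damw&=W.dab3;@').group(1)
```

Pattern: a word boundary (`\b`, zero-width); then optionally a word character, then 1 to 2 of a non-whitespace character (lazy) (captured); then the literal 'da', then one or more of a word character (captured).
With `match`, the pattern is implicitly anchored at the beginning.
The match spans [0:7] → 'Vm1damw'.
Captured: group 1 = 'Vm1', group 2 = 'damw'.

'Vm1'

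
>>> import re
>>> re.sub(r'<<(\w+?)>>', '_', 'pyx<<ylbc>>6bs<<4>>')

'pyx_6bs_'

Matches: at [3:11] → '<<ylbc>>'; at [14:19] → '<<4>>'.
Each match is replaced by '_'.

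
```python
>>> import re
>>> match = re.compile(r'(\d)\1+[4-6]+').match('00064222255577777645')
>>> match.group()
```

'00064'

After group 1 captures some text, `\1` only succeeds where that same text appears again.
`match` is anchored at position 0; if the pattern doesn't fit there, it returns None.
The match spans [0:5] → '00064'.
Captured: group 1 = '0'.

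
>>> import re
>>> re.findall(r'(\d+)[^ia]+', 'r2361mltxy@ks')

['2361']

Pattern: one or more of a digit (captured); then one or more of any character except [ia].
Scanning left to right: at [1:13] match '2361mltxy@ks', group 1 = '2361'.
Because there's exactly one group, `findall` drops the full match and keeps group 1 from the one hit.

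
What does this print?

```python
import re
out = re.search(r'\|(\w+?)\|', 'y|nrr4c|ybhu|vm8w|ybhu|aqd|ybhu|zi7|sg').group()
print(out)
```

|nrr4c|

The match spans [1:8] → '|nrr4c|'.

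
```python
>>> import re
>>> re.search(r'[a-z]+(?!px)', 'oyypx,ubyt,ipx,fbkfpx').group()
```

A negative assertion filters positions out without eating any characters.
Unlike `match`, `search` isn't anchored — it looks for the pattern anywhere in the string.
The match spans [0:5] → 'oyypx'.

'oyypx'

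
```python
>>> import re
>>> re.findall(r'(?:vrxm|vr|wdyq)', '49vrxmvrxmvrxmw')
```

The regex engine tests alternatives in the order written; an earlier branch that matches wins even if a later one would match more.
Scanning left to right: at [2:6] → 'vrxm'; at [6:10] → 'vrxm'; at [10:14] → 'vrxm'.
No capturing groups, so `findall` returns the 3 full match strings.

['vrxm', 'vrxm', 'vrxm']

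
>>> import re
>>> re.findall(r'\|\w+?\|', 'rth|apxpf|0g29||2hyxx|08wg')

`findall` yields the raw match text (2 of them) because the pattern has no groups.

['|apxpf|', '|2hyxx|']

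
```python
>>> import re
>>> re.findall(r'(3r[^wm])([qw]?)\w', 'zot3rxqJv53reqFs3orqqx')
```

Pattern: the literal '3r', then any character except [wm] (captured); then optionally one of [qw] (captured); then a word character.
Matches: at [3:8] match '3rxqJ', groups = ('3rx', 'q'); at [10:15] match '3reqF', groups = ('3re', 'q').
`findall` packs the 2 group values into a tuple for every match.

[('3rx', 'q'), ('3re', 'q')]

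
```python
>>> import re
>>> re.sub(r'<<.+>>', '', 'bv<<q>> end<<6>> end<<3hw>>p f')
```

Matches: at [2:27] → '<<q>> end<<6>> end<<3hw>>'.
Every occurrence is swapped for ''.

'bvp f'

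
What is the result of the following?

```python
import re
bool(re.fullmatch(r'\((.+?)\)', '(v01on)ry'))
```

`re.fullmatch` requires the pattern to consume the entire string.
Here the string isn't matched end-to-end, so the call returns None, and `bool(None)` is False.

False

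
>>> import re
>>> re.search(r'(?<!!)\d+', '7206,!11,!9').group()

'7206'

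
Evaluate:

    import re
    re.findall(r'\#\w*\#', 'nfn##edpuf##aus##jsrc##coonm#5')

Scanning left to right: at [3:5] → '##'; at [10:12] → '##'; at [15:17] → '##'; at [21:23] → '##'.
With no groups in the pattern, `findall` gives back each whole match — 4 here.

['##', '##', '##', '##']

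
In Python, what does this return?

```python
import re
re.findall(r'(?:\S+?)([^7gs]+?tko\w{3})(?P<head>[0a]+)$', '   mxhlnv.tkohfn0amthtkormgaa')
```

[('xhlnv.tkohfn0amthtkormg', 'aa')]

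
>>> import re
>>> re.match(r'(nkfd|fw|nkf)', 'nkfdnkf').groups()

Branches in `(...|...)` are attempted left-to-right; the first branch that allows the whole pattern to succeed is taken.
`re.match` won't scan ahead — the pattern has to work from the very first character.
The match spans [0:4] → 'nkfd'.
Captured: group 1 = 'nkfd'.

('nkfd',)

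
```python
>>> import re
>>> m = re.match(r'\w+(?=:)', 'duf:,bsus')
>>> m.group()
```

'duf'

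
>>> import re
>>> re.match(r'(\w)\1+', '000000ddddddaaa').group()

With `match`, the pattern is implicitly anchored at the beginning.
The match spans [0:6] → '000000'.

'000000'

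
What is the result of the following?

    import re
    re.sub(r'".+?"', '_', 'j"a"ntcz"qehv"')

'j_ntcz_'

With the lazy modifier that quantifier settles for the fewest repetitions that let the rest of the pattern succeed (the atoms after it are unaffected and can still be greedy).
Matches: at [1:4] → '"a"'; at [8:14] → '"qehv"'.
Every occurrence is swapped for '_'.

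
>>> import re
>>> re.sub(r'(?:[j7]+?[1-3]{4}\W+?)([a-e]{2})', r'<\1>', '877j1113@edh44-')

`\1` in the replacement pulls in group 1's text for each match.

'8<ed>h44-'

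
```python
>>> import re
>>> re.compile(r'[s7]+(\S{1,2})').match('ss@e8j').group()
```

With `match`, the pattern is implicitly anchored at the beginning.
The match spans [0:4] → 'ss@e'.

'ss@e'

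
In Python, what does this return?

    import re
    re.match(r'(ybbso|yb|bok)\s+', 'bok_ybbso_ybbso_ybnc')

With `match`, the pattern is implicitly anchored at the beginning.
Here the string doesn't start with a match, so the call returns None.

None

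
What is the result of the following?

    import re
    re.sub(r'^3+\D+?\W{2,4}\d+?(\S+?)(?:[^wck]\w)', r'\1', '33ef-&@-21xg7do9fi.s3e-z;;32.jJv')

'17do9fi.s3e-z;;32.jJv'

Lazy quantifiers expand one character at a time until the remainder of the pattern can match.
The replacement refers to a captured group, so each match is rewritten using its own captured text.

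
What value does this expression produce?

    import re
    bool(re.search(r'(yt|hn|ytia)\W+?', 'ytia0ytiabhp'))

Here nothing in the string fits, so the call returns None, and `bool(None)` is False.

False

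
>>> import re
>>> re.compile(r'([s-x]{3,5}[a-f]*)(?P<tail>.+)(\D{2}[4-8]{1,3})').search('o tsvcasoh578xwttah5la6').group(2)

Pattern: 3 to 5 of a character in [s-x], then zero or more of a character in [a-f] (captured); then one or more of any character (captured as 'tail'); then exactly 2 of a non-digit, then 1 to 3 of a character in [4-8] (captured).
`re.search` tries every starting position until one works.
The match spans [2:23] → 'tsvcasoh578xwttah5la6'.
Captured: group 1 = 'tsvca', group 2 = 'soh578xwttah5', group 3 = 'la6'.

'soh578xwttah5'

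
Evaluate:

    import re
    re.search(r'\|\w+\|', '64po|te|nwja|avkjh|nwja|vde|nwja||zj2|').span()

(4, 8)

`re.search` tries every starting position until one works.
The match spans [4:8] → '|te|'.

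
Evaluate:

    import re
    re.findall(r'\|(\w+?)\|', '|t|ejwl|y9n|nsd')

['t', 'y9n']

Matches: at [0:3] match '|t|', group 1 = 't'; at [7:12] match '|y9n|', group 1 = 'y9n'.
One capturing group, so `findall` returns just the captured substring from each match — 2 in all.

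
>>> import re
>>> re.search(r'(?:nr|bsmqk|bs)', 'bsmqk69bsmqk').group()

Alternation tries branches left to right and keeps the first one that lets the overall match succeed at that position.
`re.search` tries every starting position until one works.
The match spans [0:5] → 'bsmqk'.

'bsmqk'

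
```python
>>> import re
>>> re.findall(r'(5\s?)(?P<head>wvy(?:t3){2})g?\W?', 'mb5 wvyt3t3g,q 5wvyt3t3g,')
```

[('5 ', 'wvyt3t3'), ('5', 'wvyt3t3')]

Pattern: the literal '5', then optionally whitespace (captured); then the literal 'wvy', then the literal 't3' repeated 2 times (captured as 'head'); then optionally a literal 'g', then optionally a non-word character.
Scanning left to right: at [2:13] match '5 wvyt3t3g,', groups = ('5 ', 'wvyt3t3'); at [15:25] match '5wvyt3t3g,', groups = ('5', 'wvyt3t3').
2 groups means each result is a tuple of 2 captured strings — 2 here.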